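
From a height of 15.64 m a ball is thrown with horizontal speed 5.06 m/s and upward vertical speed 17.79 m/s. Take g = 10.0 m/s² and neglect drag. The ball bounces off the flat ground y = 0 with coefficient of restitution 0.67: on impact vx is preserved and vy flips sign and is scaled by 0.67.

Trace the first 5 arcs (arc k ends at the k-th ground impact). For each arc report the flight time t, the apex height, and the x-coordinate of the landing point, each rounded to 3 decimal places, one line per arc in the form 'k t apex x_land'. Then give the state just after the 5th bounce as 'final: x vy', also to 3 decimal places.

Arc 1: start y=15.640, vy=17.790 → t=4.288, apex=31.464, x_land=21.695, impact vy=-25.086
  bounce: vy ← 0.67·25.086 = 16.807
Arc 2: start y=0.000, vy=16.807 → t=3.361, apex=14.124, x_land=38.704, impact vy=-16.807
  bounce: vy ← 0.67·16.807 = 11.261
Arc 3: start y=0.000, vy=11.261 → t=2.252, apex=6.340, x_land=50.100, impact vy=-11.261
  bounce: vy ← 0.67·11.261 = 7.545
Arc 4: start y=0.000, vy=7.545 → t=1.509, apex=2.846, x_land=57.735, impact vy=-7.545
  bounce: vy ← 0.67·7.545 = 5.055
Arc 5: start y=0.000, vy=5.055 → t=1.011, apex=1.278, x_land=62.851, impact vy=-5.055
  bounce: vy ← 0.67·5.055 = 3.387

1 4.288 31.464 21.695
2 3.361 14.124 38.704
3 2.252 6.340 50.100
4 1.509 2.846 57.735
5 1.011 1.278 62.851
final: 62.851 3.387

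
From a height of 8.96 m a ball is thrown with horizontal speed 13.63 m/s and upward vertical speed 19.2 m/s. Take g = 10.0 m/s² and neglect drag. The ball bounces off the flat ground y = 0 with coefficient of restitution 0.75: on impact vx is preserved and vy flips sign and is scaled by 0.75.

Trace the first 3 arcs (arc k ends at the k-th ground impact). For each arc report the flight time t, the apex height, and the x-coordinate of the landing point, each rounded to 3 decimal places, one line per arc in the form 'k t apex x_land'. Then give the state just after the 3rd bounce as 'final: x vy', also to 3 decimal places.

Arc 1: start y=8.960, vy=19.200 → t=4.261, apex=27.392, x_land=58.072, impact vy=-23.406
  bounce: vy ← 0.75·23.406 = 17.554
Arc 2: start y=0.000, vy=17.554 → t=3.511, apex=15.408, x_land=105.925, impact vy=-17.554
  bounce: vy ← 0.75·17.554 = 13.166
Arc 3: start y=0.000, vy=13.166 → t=2.633, apex=8.667, x_land=141.816, impact vy=-13.166
  bounce: vy ← 0.75·13.166 = 9.874

1 4.261 27.392 58.072
2 3.511 15.408 105.925
3 2.633 8.667 141.816
final: 141.816 9.874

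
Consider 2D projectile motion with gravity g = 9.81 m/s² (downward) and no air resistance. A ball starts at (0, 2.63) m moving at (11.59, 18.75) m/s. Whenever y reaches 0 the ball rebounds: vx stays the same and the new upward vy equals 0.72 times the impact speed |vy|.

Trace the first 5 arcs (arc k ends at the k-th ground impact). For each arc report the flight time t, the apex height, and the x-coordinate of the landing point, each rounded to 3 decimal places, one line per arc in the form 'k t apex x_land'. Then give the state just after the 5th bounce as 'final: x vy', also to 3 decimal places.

1 3.958 20.549 45.874
2 2.947 10.652 80.034
3 2.122 5.522 104.629
4 1.528 2.863 122.338
5 1.100 1.484 135.088
final: 135.088 3.885

Arc 1: start y=2.630, vy=18.750 → t=3.958, apex=20.549, x_land=45.874, impact vy=-20.079
  bounce: vy ← 0.72·20.079 = 14.457
Arc 2: start y=0.000, vy=14.457 → t=2.947, apex=10.652, x_land=80.034, impact vy=-14.457
  bounce: vy ← 0.72·14.457 = 10.409
Arc 3: start y=0.000, vy=10.409 → t=2.122, apex=5.522, x_land=104.629, impact vy=-10.409
  bounce: vy ← 0.72·10.409 = 7.494
Arc 4: start y=0.000, vy=7.494 → t=1.528, apex=2.863, x_land=122.338, impact vy=-7.494
  bounce: vy ← 0.72·7.494 = 5.396
Arc 5: start y=0.000, vy=5.396 → t=1.100, apex=1.484, x_land=135.088, impact vy=-5.396
  bounce: vy ← 0.72·5.396 = 3.885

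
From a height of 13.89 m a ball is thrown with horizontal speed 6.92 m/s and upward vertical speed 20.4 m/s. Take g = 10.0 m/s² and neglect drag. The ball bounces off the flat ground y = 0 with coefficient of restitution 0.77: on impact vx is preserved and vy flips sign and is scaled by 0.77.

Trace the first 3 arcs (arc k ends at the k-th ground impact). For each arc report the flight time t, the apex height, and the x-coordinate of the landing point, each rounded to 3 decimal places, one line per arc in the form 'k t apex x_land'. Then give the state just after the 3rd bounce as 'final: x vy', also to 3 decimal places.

Arc 1: start y=13.890, vy=20.400 → t=4.674, apex=34.698, x_land=32.346, impact vy=-26.343
  bounce: vy ← 0.77·26.343 = 20.284
Arc 2: start y=0.000, vy=20.284 → t=4.057, apex=20.572, x_land=60.420, impact vy=-20.284
  bounce: vy ← 0.77·20.284 = 15.619
Arc 3: start y=0.000, vy=15.619 → t=3.124, apex=12.197, x_land=82.036, impact vy=-15.619
  bounce: vy ← 0.77·15.619 = 12.027

1 4.674 34.698 32.346
2 4.057 20.572 60.420
3 3.124 12.197 82.036
final: 82.036 12.027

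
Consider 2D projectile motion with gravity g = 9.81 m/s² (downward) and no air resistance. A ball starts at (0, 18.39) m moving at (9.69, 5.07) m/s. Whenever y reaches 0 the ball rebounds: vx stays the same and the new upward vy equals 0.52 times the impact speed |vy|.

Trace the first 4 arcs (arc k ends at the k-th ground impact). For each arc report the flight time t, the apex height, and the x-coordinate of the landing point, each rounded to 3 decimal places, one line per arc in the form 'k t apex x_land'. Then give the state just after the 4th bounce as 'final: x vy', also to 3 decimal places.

Arc 1: start y=18.390, vy=5.070 → t=2.521, apex=19.700, x_land=24.428, impact vy=-19.660
  bounce: vy ← 0.52·19.660 = 10.223
Arc 2: start y=0.000, vy=10.223 → t=2.084, apex=5.327, x_land=44.624, impact vy=-10.223
  bounce: vy ← 0.52·10.223 = 5.316
Arc 3: start y=0.000, vy=5.316 → t=1.084, apex=1.440, x_land=55.126, impact vy=-5.316
  bounce: vy ← 0.52·5.316 = 2.764
Arc 4: start y=0.000, vy=2.764 → t=0.564, apex=0.389, x_land=60.587, impact vy=-2.764
  bounce: vy ← 0.52·2.764 = 1.437

1 2.521 19.700 24.428
2 2.084 5.327 44.624
3 1.084 1.440 55.126
4 0.564 0.389 60.587
final: 60.587 1.437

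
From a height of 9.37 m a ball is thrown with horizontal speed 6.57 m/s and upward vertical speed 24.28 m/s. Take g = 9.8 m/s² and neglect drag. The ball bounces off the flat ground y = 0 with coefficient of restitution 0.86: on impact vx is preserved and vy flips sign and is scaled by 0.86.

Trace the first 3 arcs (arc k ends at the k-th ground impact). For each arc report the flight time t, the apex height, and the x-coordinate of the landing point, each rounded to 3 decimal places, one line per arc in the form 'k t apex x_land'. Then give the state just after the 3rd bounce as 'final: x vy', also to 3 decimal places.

Arc 1: start y=9.370, vy=24.280 → t=5.315, apex=39.447, x_land=34.919, impact vy=-27.806
  bounce: vy ← 0.86·27.806 = 23.913
Arc 2: start y=0.000, vy=23.913 → t=4.880, apex=29.175, x_land=66.982, impact vy=-23.913
  bounce: vy ← 0.86·23.913 = 20.565
Arc 3: start y=0.000, vy=20.565 → t=4.197, apex=21.578, x_land=94.556, impact vy=-20.565
  bounce: vy ← 0.86·20.565 = 17.686

1 5.315 39.447 34.919
2 4.880 29.175 66.982
3 4.197 21.578 94.556
final: 94.556 17.686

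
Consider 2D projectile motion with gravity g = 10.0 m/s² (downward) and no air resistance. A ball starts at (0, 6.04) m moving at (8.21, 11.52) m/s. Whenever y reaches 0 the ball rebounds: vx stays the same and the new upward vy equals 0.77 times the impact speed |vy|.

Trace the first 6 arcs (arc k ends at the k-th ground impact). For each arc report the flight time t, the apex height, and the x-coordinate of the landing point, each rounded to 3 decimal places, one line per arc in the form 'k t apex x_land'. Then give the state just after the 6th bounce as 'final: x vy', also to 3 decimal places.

1 2.744 12.676 22.530
2 2.452 7.515 42.661
3 1.888 4.456 58.161
4 1.454 2.642 70.097
5 1.119 1.566 79.287
6 0.862 0.929 86.364
final: 86.364 3.319

Arc 1: start y=6.040, vy=11.520 → t=2.744, apex=12.676, x_land=22.530, impact vy=-15.922
  bounce: vy ← 0.77·15.922 = 12.260
Arc 2: start y=0.000, vy=12.260 → t=2.452, apex=7.515, x_land=42.661, impact vy=-12.260
  bounce: vy ← 0.77·12.260 = 9.440
Arc 3: start y=0.000, vy=9.440 → t=1.888, apex=4.456, x_land=58.161, impact vy=-9.440
  bounce: vy ← 0.77·9.440 = 7.269
Arc 4: start y=0.000, vy=7.269 → t=1.454, apex=2.642, x_land=70.097, impact vy=-7.269
  bounce: vy ← 0.77·7.269 = 5.597
Arc 5: start y=0.000, vy=5.597 → t=1.119, apex=1.566, x_land=79.287, impact vy=-5.597
  bounce: vy ← 0.77·5.597 = 4.310
Arc 6: start y=0.000, vy=4.310 → t=0.862, apex=0.929, x_land=86.364, impact vy=-4.310
  bounce: vy ← 0.77·4.310 = 3.319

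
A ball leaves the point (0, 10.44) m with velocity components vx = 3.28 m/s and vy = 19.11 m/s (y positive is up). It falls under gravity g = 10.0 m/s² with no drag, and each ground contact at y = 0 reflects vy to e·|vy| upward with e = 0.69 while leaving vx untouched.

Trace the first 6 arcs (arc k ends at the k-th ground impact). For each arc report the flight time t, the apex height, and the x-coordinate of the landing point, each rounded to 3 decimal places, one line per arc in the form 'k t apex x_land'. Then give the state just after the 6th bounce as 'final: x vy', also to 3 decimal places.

Arc 1: start y=10.440, vy=19.110 → t=4.307, apex=28.700, x_land=14.126, impact vy=-23.958
  bounce: vy ← 0.69·23.958 = 16.531
Arc 2: start y=0.000, vy=16.531 → t=3.306, apex=13.664, x_land=24.971, impact vy=-16.531
  bounce: vy ← 0.69·16.531 = 11.406
Arc 3: start y=0.000, vy=11.406 → t=2.281, apex=6.505, x_land=32.453, impact vy=-11.406
  bounce: vy ← 0.69·11.406 = 7.870
Arc 4: start y=0.000, vy=7.870 → t=1.574, apex=3.097, x_land=37.616, impact vy=-7.870
  bounce: vy ← 0.69·7.870 = 5.431
Arc 5: start y=0.000, vy=5.431 → t=1.086, apex=1.475, x_land=41.179, impact vy=-5.431
  bounce: vy ← 0.69·5.431 = 3.747
Arc 6: start y=0.000, vy=3.747 → t=0.749, apex=0.702, x_land=43.637, impact vy=-3.747
  bounce: vy ← 0.69·3.747 = 2.586

1 4.307 28.700 14.126
2 3.306 13.664 24.971
3 2.281 6.505 32.453
4 1.574 3.097 37.616
5 1.086 1.475 41.179
6 0.749 0.702 43.637
final: 43.637 2.586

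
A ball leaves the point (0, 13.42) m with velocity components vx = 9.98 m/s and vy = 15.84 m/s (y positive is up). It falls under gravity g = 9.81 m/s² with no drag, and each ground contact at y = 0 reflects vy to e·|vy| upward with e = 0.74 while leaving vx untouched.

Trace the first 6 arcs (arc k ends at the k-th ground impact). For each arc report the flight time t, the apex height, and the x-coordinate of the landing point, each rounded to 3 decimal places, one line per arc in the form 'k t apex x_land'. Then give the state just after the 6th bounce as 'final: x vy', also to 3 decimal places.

1 3.926 26.208 39.184
2 3.421 14.352 73.326
3 2.532 7.859 98.591
4 1.873 4.304 117.287
5 1.386 2.357 131.123
6 1.026 1.290 141.361
final: 141.361 3.724

Arc 1: start y=13.420, vy=15.840 → t=3.926, apex=26.208, x_land=39.184, impact vy=-22.676
  bounce: vy ← 0.74·22.676 = 16.780
Arc 2: start y=0.000, vy=16.780 → t=3.421, apex=14.352, x_land=73.326, impact vy=-16.780
  bounce: vy ← 0.74·16.780 = 12.417
Arc 3: start y=0.000, vy=12.417 → t=2.532, apex=7.859, x_land=98.591, impact vy=-12.417
  bounce: vy ← 0.74·12.417 = 9.189
Arc 4: start y=0.000, vy=9.189 → t=1.873, apex=4.304, x_land=117.287, impact vy=-9.189
  bounce: vy ← 0.74·9.189 = 6.800
Arc 5: start y=0.000, vy=6.800 → t=1.386, apex=2.357, x_land=131.123, impact vy=-6.800
  bounce: vy ← 0.74·6.800 = 5.032
Arc 6: start y=0.000, vy=5.032 → t=1.026, apex=1.290, x_land=141.361, impact vy=-5.032
  bounce: vy ← 0.74·5.032 = 3.724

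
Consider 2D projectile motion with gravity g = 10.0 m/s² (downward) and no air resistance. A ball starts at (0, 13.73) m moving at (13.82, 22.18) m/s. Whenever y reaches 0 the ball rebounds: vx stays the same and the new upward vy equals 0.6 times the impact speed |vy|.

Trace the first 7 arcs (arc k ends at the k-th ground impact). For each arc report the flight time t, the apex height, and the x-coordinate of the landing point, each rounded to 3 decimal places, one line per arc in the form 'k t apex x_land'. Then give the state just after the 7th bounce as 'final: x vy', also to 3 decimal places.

Arc 1: start y=13.730, vy=22.180 → t=4.987, apex=38.328, x_land=68.916, impact vy=-27.687
  bounce: vy ← 0.6·27.687 = 16.612
Arc 2: start y=0.000, vy=16.612 → t=3.322, apex=13.798, x_land=114.831, impact vy=-16.612
  bounce: vy ← 0.6·16.612 = 9.967
Arc 3: start y=0.000, vy=9.967 → t=1.993, apex=4.967, x_land=142.381, impact vy=-9.967
  bounce: vy ← 0.6·9.967 = 5.980
Arc 4: start y=0.000, vy=5.980 → t=1.196, apex=1.788, x_land=158.910, impact vy=-5.980
  bounce: vy ← 0.6·5.980 = 3.588
Arc 5: start y=0.000, vy=3.588 → t=0.718, apex=0.644, x_land=168.828, impact vy=-3.588
  bounce: vy ← 0.6·3.588 = 2.153
Arc 6: start y=0.000, vy=2.153 → t=0.431, apex=0.232, x_land=174.779, impact vy=-2.153
  bounce: vy ← 0.6·2.153 = 1.292
Arc 7: start y=0.000, vy=1.292 → t=0.258, apex=0.083, x_land=178.349, impact vy=-1.292
  bounce: vy ← 0.6·1.292 = 0.775

1 4.987 38.328 68.916
2 3.322 13.798 114.831
3 1.993 4.967 142.381
4 1.196 1.788 158.910
5 0.718 0.644 168.828
6 0.431 0.232 174.779
7 0.258 0.083 178.349
final: 178.349 0.775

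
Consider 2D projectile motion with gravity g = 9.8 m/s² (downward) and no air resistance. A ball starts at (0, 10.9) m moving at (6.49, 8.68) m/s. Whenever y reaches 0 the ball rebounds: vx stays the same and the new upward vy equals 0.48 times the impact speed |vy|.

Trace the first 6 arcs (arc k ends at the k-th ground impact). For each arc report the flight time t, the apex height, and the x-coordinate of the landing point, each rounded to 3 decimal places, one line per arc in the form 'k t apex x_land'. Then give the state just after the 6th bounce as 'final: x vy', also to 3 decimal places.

Arc 1: start y=10.900, vy=8.680 → t=2.620, apex=14.744, x_land=17.006, impact vy=-16.999
  bounce: vy ← 0.48·16.999 = 8.160
Arc 2: start y=0.000, vy=8.160 → t=1.665, apex=3.397, x_land=27.814, impact vy=-8.160
  bounce: vy ← 0.48·8.160 = 3.917
Arc 3: start y=0.000, vy=3.917 → t=0.799, apex=0.783, x_land=33.001, impact vy=-3.917
  bounce: vy ← 0.48·3.917 = 1.880
Arc 4: start y=0.000, vy=1.880 → t=0.384, apex=0.180, x_land=35.491, impact vy=-1.880
  bounce: vy ← 0.48·1.880 = 0.902
Arc 5: start y=0.000, vy=0.902 → t=0.184, apex=0.042, x_land=36.686, impact vy=-0.902
  bounce: vy ← 0.48·0.902 = 0.433
Arc 6: start y=0.000, vy=0.433 → t=0.088, apex=0.010, x_land=37.260, impact vy=-0.433
  bounce: vy ← 0.48·0.433 = 0.208

1 2.620 14.744 17.006
2 1.665 3.397 27.814
3 0.799 0.783 33.001
4 0.384 0.180 35.491
5 0.184 0.042 36.686
6 0.088 0.010 37.260
final: 37.260 0.208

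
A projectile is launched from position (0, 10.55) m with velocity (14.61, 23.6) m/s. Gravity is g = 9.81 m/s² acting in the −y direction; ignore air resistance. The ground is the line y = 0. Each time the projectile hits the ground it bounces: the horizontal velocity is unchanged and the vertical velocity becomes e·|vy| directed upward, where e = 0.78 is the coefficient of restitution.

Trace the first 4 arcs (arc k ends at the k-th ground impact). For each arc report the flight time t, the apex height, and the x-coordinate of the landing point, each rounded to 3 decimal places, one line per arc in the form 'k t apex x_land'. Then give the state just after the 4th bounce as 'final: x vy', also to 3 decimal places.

Arc 1: start y=10.550, vy=23.600 → t=5.223, apex=38.937, x_land=76.311, impact vy=-27.640
  bounce: vy ← 0.78·27.640 = 21.559
Arc 2: start y=0.000, vy=21.559 → t=4.395, apex=23.689, x_land=140.526, impact vy=-21.559
  bounce: vy ← 0.78·21.559 = 16.816
Arc 3: start y=0.000, vy=16.816 → t=3.428, apex=14.413, x_land=190.614, impact vy=-16.816
  bounce: vy ← 0.78·16.816 = 13.116
Arc 4: start y=0.000, vy=13.116 → t=2.674, apex=8.769, x_land=229.683, impact vy=-13.116
  bounce: vy ← 0.78·13.116 = 10.231

1 5.223 38.937 76.311
2 4.395 23.689 140.526
3 3.428 14.413 190.614
4 2.674 8.769 229.683
final: 229.683 10.231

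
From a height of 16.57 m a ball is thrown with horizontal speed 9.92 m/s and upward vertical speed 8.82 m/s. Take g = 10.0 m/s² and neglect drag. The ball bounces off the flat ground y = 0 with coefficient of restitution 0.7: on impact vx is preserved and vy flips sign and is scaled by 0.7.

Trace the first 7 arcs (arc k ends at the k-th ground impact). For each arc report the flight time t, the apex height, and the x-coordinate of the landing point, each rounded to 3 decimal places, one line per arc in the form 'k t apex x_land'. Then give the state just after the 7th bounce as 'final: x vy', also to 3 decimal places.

1 2.905 20.460 28.816
2 2.832 10.025 56.909
3 1.982 4.912 76.575
4 1.388 2.407 90.341
5 0.971 1.179 99.977
6 0.680 0.578 106.722
7 0.476 0.283 111.443
final: 111.443 1.666

Arc 1: start y=16.570, vy=8.820 → t=2.905, apex=20.460, x_land=28.816, impact vy=-20.229
  bounce: vy ← 0.7·20.229 = 14.160
Arc 2: start y=0.000, vy=14.160 → t=2.832, apex=10.025, x_land=56.909, impact vy=-14.160
  bounce: vy ← 0.7·14.160 = 9.912
Arc 3: start y=0.000, vy=9.912 → t=1.982, apex=4.912, x_land=76.575, impact vy=-9.912
  bounce: vy ← 0.7·9.912 = 6.938
Arc 4: start y=0.000, vy=6.938 → t=1.388, apex=2.407, x_land=90.341, impact vy=-6.938
  bounce: vy ← 0.7·6.938 = 4.857
Arc 5: start y=0.000, vy=4.857 → t=0.971, apex=1.179, x_land=99.977, impact vy=-4.857
  bounce: vy ← 0.7·4.857 = 3.400
Arc 6: start y=0.000, vy=3.400 → t=0.680, apex=0.578, x_land=106.722, impact vy=-3.400
  bounce: vy ← 0.7·3.400 = 2.380
Arc 7: start y=0.000, vy=2.380 → t=0.476, apex=0.283, x_land=111.443, impact vy=-2.380
  bounce: vy ← 0.7·2.380 = 1.666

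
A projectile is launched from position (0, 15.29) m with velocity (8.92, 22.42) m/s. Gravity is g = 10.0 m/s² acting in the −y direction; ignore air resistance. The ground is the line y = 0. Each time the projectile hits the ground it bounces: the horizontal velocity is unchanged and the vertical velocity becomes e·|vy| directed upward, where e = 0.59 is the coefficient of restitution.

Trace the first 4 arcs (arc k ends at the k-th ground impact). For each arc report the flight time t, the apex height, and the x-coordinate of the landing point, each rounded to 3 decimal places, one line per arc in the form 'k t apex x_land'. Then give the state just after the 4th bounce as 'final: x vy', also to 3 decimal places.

Arc 1: start y=15.290, vy=22.420 → t=5.085, apex=40.423, x_land=45.361, impact vy=-28.433
  bounce: vy ← 0.59·28.433 = 16.776
Arc 2: start y=0.000, vy=16.776 → t=3.355, apex=14.071, x_land=75.289, impact vy=-16.776
  bounce: vy ← 0.59·16.776 = 9.898
Arc 3: start y=0.000, vy=9.898 → t=1.980, apex=4.898, x_land=92.946, impact vy=-9.898
  bounce: vy ← 0.59·9.898 = 5.840
Arc 4: start y=0.000, vy=5.840 → t=1.168, apex=1.705, x_land=103.364, impact vy=-5.840
  bounce: vy ← 0.59·5.840 = 3.445

1 5.085 40.423 45.361
2 3.355 14.071 75.289
3 1.980 4.898 92.946
4 1.168 1.705 103.364
final: 103.364 3.445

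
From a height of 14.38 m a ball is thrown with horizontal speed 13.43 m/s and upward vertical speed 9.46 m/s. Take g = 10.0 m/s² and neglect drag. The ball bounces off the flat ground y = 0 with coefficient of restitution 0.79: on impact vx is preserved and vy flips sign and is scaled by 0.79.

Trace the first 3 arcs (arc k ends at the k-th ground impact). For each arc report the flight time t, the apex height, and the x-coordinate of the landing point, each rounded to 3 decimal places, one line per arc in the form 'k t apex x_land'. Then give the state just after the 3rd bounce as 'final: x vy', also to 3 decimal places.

Arc 1: start y=14.380, vy=9.460 → t=2.888, apex=18.855, x_land=38.784, impact vy=-19.419
  bounce: vy ← 0.79·19.419 = 15.341
Arc 2: start y=0.000, vy=15.341 → t=3.068, apex=11.767, x_land=79.990, impact vy=-15.341
  bounce: vy ← 0.79·15.341 = 12.119
Arc 3: start y=0.000, vy=12.119 → t=2.424, apex=7.344, x_land=112.542, impact vy=-12.119
  bounce: vy ← 0.79·12.119 = 9.574

1 2.888 18.855 38.784
2 3.068 11.767 79.990
3 2.424 7.344 112.542
final: 112.542 9.574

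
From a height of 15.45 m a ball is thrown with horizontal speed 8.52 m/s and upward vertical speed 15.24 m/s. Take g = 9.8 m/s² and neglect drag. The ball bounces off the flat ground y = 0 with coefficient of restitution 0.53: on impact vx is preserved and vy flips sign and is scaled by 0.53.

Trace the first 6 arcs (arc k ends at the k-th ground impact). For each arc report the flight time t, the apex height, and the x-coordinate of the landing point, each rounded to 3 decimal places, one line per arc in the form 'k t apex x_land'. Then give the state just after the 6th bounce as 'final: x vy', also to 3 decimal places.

1 3.915 27.300 33.360
2 2.502 7.669 54.677
3 1.326 2.154 65.975
4 0.703 0.605 71.963
5 0.372 0.170 75.137
6 0.197 0.048 76.819
final: 76.819 0.513

Arc 1: start y=15.450, vy=15.240 → t=3.915, apex=27.300, x_land=33.360, impact vy=-23.132
  bounce: vy ← 0.53·23.132 = 12.260
Arc 2: start y=0.000, vy=12.260 → t=2.502, apex=7.669, x_land=54.677, impact vy=-12.260
  bounce: vy ← 0.53·12.260 = 6.498
Arc 3: start y=0.000, vy=6.498 → t=1.326, apex=2.154, x_land=65.975, impact vy=-6.498
  bounce: vy ← 0.53·6.498 = 3.444
Arc 4: start y=0.000, vy=3.444 → t=0.703, apex=0.605, x_land=71.963, impact vy=-3.444
  bounce: vy ← 0.53·3.444 = 1.825
Arc 5: start y=0.000, vy=1.825 → t=0.372, apex=0.170, x_land=75.137, impact vy=-1.825
  bounce: vy ← 0.53·1.825 = 0.967
Arc 6: start y=0.000, vy=0.967 → t=0.197, apex=0.048, x_land=76.819, impact vy=-0.967
  bounce: vy ← 0.53·0.967 = 0.513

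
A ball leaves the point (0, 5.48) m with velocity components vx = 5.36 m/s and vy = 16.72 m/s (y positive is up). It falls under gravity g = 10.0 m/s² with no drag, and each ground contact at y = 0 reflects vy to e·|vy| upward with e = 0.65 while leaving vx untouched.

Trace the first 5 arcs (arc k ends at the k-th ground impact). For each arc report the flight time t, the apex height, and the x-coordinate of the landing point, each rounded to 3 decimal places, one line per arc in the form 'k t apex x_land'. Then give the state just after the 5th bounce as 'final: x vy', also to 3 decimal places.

Arc 1: start y=5.480, vy=16.720 → t=3.645, apex=19.458, x_land=19.536, impact vy=-19.727
  bounce: vy ← 0.65·19.727 = 12.823
Arc 2: start y=0.000, vy=12.823 → t=2.565, apex=8.221, x_land=33.281, impact vy=-12.823
  bounce: vy ← 0.65·12.823 = 8.335
Arc 3: start y=0.000, vy=8.335 → t=1.667, apex=3.473, x_land=42.216, impact vy=-8.335
  bounce: vy ← 0.65·8.335 = 5.418
Arc 4: start y=0.000, vy=5.418 → t=1.084, apex=1.467, x_land=48.024, impact vy=-5.418
  bounce: vy ← 0.65·5.418 = 3.521
Arc 5: start y=0.000, vy=3.521 → t=0.704, apex=0.620, x_land=51.799, impact vy=-3.521
  bounce: vy ← 0.65·3.521 = 2.289

1 3.645 19.458 19.536
2 2.565 8.221 33.281
3 1.667 3.473 42.216
4 1.084 1.467 48.024
5 0.704 0.620 51.799
final: 51.799 2.289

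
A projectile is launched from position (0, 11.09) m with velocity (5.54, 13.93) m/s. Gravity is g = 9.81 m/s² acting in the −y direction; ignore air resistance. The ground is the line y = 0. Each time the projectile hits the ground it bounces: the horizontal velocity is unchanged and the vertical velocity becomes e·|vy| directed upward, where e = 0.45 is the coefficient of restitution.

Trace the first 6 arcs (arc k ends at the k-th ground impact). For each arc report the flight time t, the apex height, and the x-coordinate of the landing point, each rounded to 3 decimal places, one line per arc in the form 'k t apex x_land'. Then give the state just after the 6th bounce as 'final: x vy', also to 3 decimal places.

1 3.488 20.980 19.324
2 1.861 4.248 29.636
3 0.838 0.860 34.277
4 0.377 0.174 36.365
5 0.170 0.035 37.304
6 0.076 0.007 37.727
final: 37.727 0.168

Arc 1: start y=11.090, vy=13.930 → t=3.488, apex=20.980, x_land=19.324, impact vy=-20.289
  bounce: vy ← 0.45·20.289 = 9.130
Arc 2: start y=0.000, vy=9.130 → t=1.861, apex=4.248, x_land=29.636, impact vy=-9.130
  bounce: vy ← 0.45·9.130 = 4.108
Arc 3: start y=0.000, vy=4.108 → t=0.838, apex=0.860, x_land=34.277, impact vy=-4.108
  bounce: vy ← 0.45·4.108 = 1.849
Arc 4: start y=0.000, vy=1.849 → t=0.377, apex=0.174, x_land=36.365, impact vy=-1.849
  bounce: vy ← 0.45·1.849 = 0.832
Arc 5: start y=0.000, vy=0.832 → t=0.170, apex=0.035, x_land=37.304, impact vy=-0.832
  bounce: vy ← 0.45·0.832 = 0.374
Arc 6: start y=0.000, vy=0.374 → t=0.076, apex=0.007, x_land=37.727, impact vy=-0.374
  bounce: vy ← 0.45·0.374 = 0.168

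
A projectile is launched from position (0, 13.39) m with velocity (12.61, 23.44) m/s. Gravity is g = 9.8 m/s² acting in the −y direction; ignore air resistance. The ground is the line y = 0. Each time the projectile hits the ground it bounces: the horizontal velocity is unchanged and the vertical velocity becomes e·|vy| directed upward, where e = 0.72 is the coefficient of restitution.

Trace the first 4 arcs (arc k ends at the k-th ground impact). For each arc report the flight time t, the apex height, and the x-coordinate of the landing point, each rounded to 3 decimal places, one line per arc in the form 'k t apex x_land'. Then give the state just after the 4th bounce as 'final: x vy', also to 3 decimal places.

Arc 1: start y=13.390, vy=23.440 → t=5.299, apex=41.422, x_land=66.825, impact vy=-28.493
  bounce: vy ← 0.72·28.493 = 20.515
Arc 2: start y=0.000, vy=20.515 → t=4.187, apex=21.473, x_land=119.620, impact vy=-20.515
  bounce: vy ← 0.72·20.515 = 14.771
Arc 3: start y=0.000, vy=14.771 → t=3.014, apex=11.132, x_land=157.633, impact vy=-14.771
  bounce: vy ← 0.72·14.771 = 10.635
Arc 4: start y=0.000, vy=10.635 → t=2.170, apex=5.771, x_land=185.002, impact vy=-10.635
  bounce: vy ← 0.72·10.635 = 7.657

1 5.299 41.422 66.825
2 4.187 21.473 119.620
3 3.014 11.132 157.633
4 2.170 5.771 185.002
final: 185.002 7.657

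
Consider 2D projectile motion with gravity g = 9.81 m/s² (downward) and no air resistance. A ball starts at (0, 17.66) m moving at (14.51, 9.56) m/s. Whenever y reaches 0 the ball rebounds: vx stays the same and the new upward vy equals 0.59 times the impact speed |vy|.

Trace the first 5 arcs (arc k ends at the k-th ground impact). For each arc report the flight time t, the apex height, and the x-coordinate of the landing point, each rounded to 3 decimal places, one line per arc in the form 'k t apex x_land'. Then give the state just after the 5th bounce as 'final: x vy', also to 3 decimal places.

1 3.108 22.318 45.091
2 2.517 7.769 81.614
3 1.485 2.704 103.162
4 0.876 0.941 115.875
5 0.517 0.328 123.376
final: 123.376 1.496

Arc 1: start y=17.660, vy=9.560 → t=3.108, apex=22.318, x_land=45.091, impact vy=-20.926
  bounce: vy ← 0.59·20.926 = 12.346
Arc 2: start y=0.000, vy=12.346 → t=2.517, apex=7.769, x_land=81.614, impact vy=-12.346
  bounce: vy ← 0.59·12.346 = 7.284
Arc 3: start y=0.000, vy=7.284 → t=1.485, apex=2.704, x_land=103.162, impact vy=-7.284
  bounce: vy ← 0.59·7.284 = 4.298
Arc 4: start y=0.000, vy=4.298 → t=0.876, apex=0.941, x_land=115.875, impact vy=-4.298
  bounce: vy ← 0.59·4.298 = 2.536
Arc 5: start y=0.000, vy=2.536 → t=0.517, apex=0.328, x_land=123.376, impact vy=-2.536
  bounce: vy ← 0.59·2.536 = 1.496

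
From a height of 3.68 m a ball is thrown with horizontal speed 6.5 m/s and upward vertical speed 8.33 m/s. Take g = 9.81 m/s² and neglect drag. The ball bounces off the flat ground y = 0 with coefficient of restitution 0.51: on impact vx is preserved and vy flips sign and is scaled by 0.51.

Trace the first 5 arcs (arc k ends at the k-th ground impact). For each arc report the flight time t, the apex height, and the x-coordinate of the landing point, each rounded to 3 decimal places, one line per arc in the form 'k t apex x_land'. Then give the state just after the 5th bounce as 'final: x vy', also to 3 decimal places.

1 2.062 7.217 13.404
2 1.237 1.877 21.446
3 0.631 0.488 25.547
4 0.322 0.127 27.639
5 0.164 0.033 28.705
final: 28.705 0.411

Arc 1: start y=3.680, vy=8.330 → t=2.062, apex=7.217, x_land=13.404, impact vy=-11.899
  bounce: vy ← 0.51·11.899 = 6.069
Arc 2: start y=0.000, vy=6.069 → t=1.237, apex=1.877, x_land=21.446, impact vy=-6.069
  bounce: vy ← 0.51·6.069 = 3.095
Arc 3: start y=0.000, vy=3.095 → t=0.631, apex=0.488, x_land=25.547, impact vy=-3.095
  bounce: vy ← 0.51·3.095 = 1.578
Arc 4: start y=0.000, vy=1.578 → t=0.322, apex=0.127, x_land=27.639, impact vy=-1.578
  bounce: vy ← 0.51·1.578 = 0.805
Arc 5: start y=0.000, vy=0.805 → t=0.164, apex=0.033, x_land=28.705, impact vy=-0.805
  bounce: vy ← 0.51·0.805 = 0.411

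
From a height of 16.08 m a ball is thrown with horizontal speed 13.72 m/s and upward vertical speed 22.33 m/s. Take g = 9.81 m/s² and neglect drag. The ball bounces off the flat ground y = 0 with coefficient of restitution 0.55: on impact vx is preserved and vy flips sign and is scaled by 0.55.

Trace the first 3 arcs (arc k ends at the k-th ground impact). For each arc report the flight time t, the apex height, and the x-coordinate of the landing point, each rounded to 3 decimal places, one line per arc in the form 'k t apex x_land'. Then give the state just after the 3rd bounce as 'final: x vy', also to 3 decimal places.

Arc 1: start y=16.080, vy=22.330 → t=5.185, apex=41.494, x_land=71.135, impact vy=-28.533
  bounce: vy ← 0.55·28.533 = 15.693
Arc 2: start y=0.000, vy=15.693 → t=3.199, apex=12.552, x_land=115.031, impact vy=-15.693
  bounce: vy ← 0.55·15.693 = 8.631
Arc 3: start y=0.000, vy=8.631 → t=1.760, apex=3.797, x_land=139.174, impact vy=-8.631
  bounce: vy ← 0.55·8.631 = 4.747

1 5.185 41.494 71.135
2 3.199 12.552 115.031
3 1.760 3.797 139.174
final: 139.174 4.747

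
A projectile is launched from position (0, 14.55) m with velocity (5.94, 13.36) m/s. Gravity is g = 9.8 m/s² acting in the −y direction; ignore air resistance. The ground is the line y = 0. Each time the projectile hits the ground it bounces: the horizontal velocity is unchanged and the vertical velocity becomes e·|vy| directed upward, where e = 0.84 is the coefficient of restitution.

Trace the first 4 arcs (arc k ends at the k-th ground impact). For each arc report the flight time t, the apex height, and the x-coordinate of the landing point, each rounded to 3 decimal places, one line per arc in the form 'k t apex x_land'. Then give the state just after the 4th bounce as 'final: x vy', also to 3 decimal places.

1 3.561 23.657 21.149
2 3.691 16.692 43.076
3 3.101 11.778 61.495
4 2.605 8.311 76.966
final: 76.966 10.721

Arc 1: start y=14.550, vy=13.360 → t=3.561, apex=23.657, x_land=21.149, impact vy=-21.533
  bounce: vy ← 0.84·21.533 = 18.088
Arc 2: start y=0.000, vy=18.088 → t=3.691, apex=16.692, x_land=43.076, impact vy=-18.088
  bounce: vy ← 0.84·18.088 = 15.194
Arc 3: start y=0.000, vy=15.194 → t=3.101, apex=11.778, x_land=61.495, impact vy=-15.194
  bounce: vy ← 0.84·15.194 = 12.763
Arc 4: start y=0.000, vy=12.763 → t=2.605, apex=8.311, x_land=76.966, impact vy=-12.763
  bounce: vy ← 0.84·12.763 = 10.721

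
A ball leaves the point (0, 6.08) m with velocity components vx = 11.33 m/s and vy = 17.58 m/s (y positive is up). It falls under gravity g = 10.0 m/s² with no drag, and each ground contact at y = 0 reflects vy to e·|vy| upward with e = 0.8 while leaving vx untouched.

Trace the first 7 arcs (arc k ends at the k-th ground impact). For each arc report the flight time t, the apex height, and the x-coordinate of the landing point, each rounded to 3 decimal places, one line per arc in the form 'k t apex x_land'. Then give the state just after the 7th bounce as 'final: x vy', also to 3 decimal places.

Arc 1: start y=6.080, vy=17.580 → t=3.833, apex=21.533, x_land=43.430, impact vy=-20.752
  bounce: vy ← 0.8·20.752 = 16.602
Arc 2: start y=0.000, vy=16.602 → t=3.320, apex=13.781, x_land=81.050, impact vy=-16.602
  bounce: vy ← 0.8·16.602 = 13.281
Arc 3: start y=0.000, vy=13.281 → t=2.656, apex=8.820, x_land=111.146, impact vy=-13.281
  bounce: vy ← 0.8·13.281 = 10.625
Arc 4: start y=0.000, vy=10.625 → t=2.125, apex=5.645, x_land=135.223, impact vy=-10.625
  bounce: vy ← 0.8·10.625 = 8.500
Arc 5: start y=0.000, vy=8.500 → t=1.700, apex=3.613, x_land=154.484, impact vy=-8.500
  bounce: vy ← 0.8·8.500 = 6.800
Arc 6: start y=0.000, vy=6.800 → t=1.360, apex=2.312, x_land=169.893, impact vy=-6.800
  bounce: vy ← 0.8·6.800 = 5.440
Arc 7: start y=0.000, vy=5.440 → t=1.088, apex=1.480, x_land=182.220, impact vy=-5.440
  bounce: vy ← 0.8·5.440 = 4.352

1 3.833 21.533 43.430
2 3.320 13.781 81.050
3 2.656 8.820 111.146
4 2.125 5.645 135.223
5 1.700 3.613 154.484
6 1.360 2.312 169.893
7 1.088 1.480 182.220
final: 182.220 4.352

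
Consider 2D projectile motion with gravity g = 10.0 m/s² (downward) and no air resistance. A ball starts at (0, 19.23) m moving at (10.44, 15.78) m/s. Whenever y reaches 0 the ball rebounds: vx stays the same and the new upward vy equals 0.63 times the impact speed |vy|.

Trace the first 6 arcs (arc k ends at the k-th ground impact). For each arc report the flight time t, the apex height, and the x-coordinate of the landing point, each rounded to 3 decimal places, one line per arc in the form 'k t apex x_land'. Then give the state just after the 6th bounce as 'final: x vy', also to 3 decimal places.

1 4.095 31.680 42.753
2 3.172 12.574 75.865
3 1.998 4.991 96.726
4 1.259 1.981 109.868
5 0.793 0.786 118.147
6 0.500 0.312 123.363
final: 123.363 1.574

Arc 1: start y=19.230, vy=15.780 → t=4.095, apex=31.680, x_land=42.753, impact vy=-25.172
  bounce: vy ← 0.63·25.172 = 15.858
Arc 2: start y=0.000, vy=15.858 → t=3.172, apex=12.574, x_land=75.865, impact vy=-15.858
  bounce: vy ← 0.63·15.858 = 9.991
Arc 3: start y=0.000, vy=9.991 → t=1.998, apex=4.991, x_land=96.726, impact vy=-9.991
  bounce: vy ← 0.63·9.991 = 6.294
Arc 4: start y=0.000, vy=6.294 → t=1.259, apex=1.981, x_land=109.868, impact vy=-6.294
  bounce: vy ← 0.63·6.294 = 3.965
Arc 5: start y=0.000, vy=3.965 → t=0.793, apex=0.786, x_land=118.147, impact vy=-3.965
  bounce: vy ← 0.63·3.965 = 2.498
Arc 6: start y=0.000, vy=2.498 → t=0.500, apex=0.312, x_land=123.363, impact vy=-2.498
  bounce: vy ← 0.63·2.498 = 1.574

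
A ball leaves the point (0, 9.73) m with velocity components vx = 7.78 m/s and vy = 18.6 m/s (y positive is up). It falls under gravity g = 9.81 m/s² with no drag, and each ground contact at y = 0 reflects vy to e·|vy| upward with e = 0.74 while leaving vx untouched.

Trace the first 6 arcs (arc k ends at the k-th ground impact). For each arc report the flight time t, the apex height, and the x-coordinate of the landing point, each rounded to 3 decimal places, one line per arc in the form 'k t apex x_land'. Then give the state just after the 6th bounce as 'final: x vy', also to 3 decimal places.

Arc 1: start y=9.730, vy=18.600 → t=4.258, apex=27.363, x_land=33.127, impact vy=-23.170
  bounce: vy ← 0.74·23.170 = 17.146
Arc 2: start y=0.000, vy=17.146 → t=3.496, apex=14.984, x_land=60.323, impact vy=-17.146
  bounce: vy ← 0.74·17.146 = 12.688
Arc 3: start y=0.000, vy=12.688 → t=2.587, apex=8.205, x_land=80.448, impact vy=-12.688
  bounce: vy ← 0.74·12.688 = 9.389
Arc 4: start y=0.000, vy=9.389 → t=1.914, apex=4.493, x_land=95.340, impact vy=-9.389
  bounce: vy ← 0.74·9.389 = 6.948
Arc 5: start y=0.000, vy=6.948 → t=1.417, apex=2.460, x_land=106.361, impact vy=-6.948
  bounce: vy ← 0.74·6.948 = 5.142
Arc 6: start y=0.000, vy=5.142 → t=1.048, apex=1.347, x_land=114.516, impact vy=-5.142
  bounce: vy ← 0.74·5.142 = 3.805

1 4.258 27.363 33.127
2 3.496 14.984 60.323
3 2.587 8.205 80.448
4 1.914 4.493 95.340
5 1.417 2.460 106.361
6 1.048 1.347 114.516
final: 114.516 3.805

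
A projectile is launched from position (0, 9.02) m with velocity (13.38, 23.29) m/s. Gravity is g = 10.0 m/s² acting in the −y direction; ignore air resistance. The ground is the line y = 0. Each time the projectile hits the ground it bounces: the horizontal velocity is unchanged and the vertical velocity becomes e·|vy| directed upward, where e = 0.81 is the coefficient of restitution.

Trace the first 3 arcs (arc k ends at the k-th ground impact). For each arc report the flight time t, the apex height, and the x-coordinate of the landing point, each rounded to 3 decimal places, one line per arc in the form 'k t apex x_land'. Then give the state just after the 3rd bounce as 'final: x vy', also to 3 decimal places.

1 5.018 36.141 67.135
2 4.355 23.712 125.410
3 3.528 15.558 172.614
final: 172.614 14.288

Arc 1: start y=9.020, vy=23.290 → t=5.018, apex=36.141, x_land=67.135, impact vy=-26.885
  bounce: vy ← 0.81·26.885 = 21.777
Arc 2: start y=0.000, vy=21.777 → t=4.355, apex=23.712, x_land=125.410, impact vy=-21.777
  bounce: vy ← 0.81·21.777 = 17.640
Arc 3: start y=0.000, vy=17.640 → t=3.528, apex=15.558, x_land=172.614, impact vy=-17.640
  bounce: vy ← 0.81·17.640 = 14.288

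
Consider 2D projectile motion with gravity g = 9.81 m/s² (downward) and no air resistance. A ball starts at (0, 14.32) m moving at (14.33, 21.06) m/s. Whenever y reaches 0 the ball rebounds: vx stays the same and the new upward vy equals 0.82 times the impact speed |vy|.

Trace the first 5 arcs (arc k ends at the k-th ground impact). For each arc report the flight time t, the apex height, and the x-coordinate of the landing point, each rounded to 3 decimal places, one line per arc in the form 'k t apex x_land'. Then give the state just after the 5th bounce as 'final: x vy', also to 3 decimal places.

1 4.891 36.926 70.081
2 4.500 24.829 134.563
3 3.690 16.695 187.438
4 3.026 11.226 230.795
5 2.481 7.548 266.348
final: 266.348 9.979

Arc 1: start y=14.320, vy=21.060 → t=4.891, apex=36.926, x_land=70.081, impact vy=-26.916
  bounce: vy ← 0.82·26.916 = 22.071
Arc 2: start y=0.000, vy=22.071 → t=4.500, apex=24.829, x_land=134.563, impact vy=-22.071
  bounce: vy ← 0.82·22.071 = 18.098
Arc 3: start y=0.000, vy=18.098 → t=3.690, apex=16.695, x_land=187.438, impact vy=-18.098
  bounce: vy ← 0.82·18.098 = 14.841
Arc 4: start y=0.000, vy=14.841 → t=3.026, apex=11.226, x_land=230.795, impact vy=-14.841
  bounce: vy ← 0.82·14.841 = 12.169
Arc 5: start y=0.000, vy=12.169 → t=2.481, apex=7.548, x_land=266.348, impact vy=-12.169
  bounce: vy ← 0.82·12.169 = 9.979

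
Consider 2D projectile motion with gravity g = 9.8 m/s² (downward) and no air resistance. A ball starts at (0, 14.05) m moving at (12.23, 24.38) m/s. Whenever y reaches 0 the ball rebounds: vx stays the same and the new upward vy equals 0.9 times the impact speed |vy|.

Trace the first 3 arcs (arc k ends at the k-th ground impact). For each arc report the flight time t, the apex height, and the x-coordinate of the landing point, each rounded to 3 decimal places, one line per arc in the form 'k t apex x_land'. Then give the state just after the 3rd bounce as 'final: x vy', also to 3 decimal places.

Arc 1: start y=14.050, vy=24.380 → t=5.497, apex=44.376, x_land=67.230, impact vy=-29.492
  bounce: vy ← 0.9·29.492 = 26.543
Arc 2: start y=0.000, vy=26.543 → t=5.417, apex=35.944, x_land=133.478, impact vy=-26.543
  bounce: vy ← 0.9·26.543 = 23.888
Arc 3: start y=0.000, vy=23.888 → t=4.875, apex=29.115, x_land=193.101, impact vy=-23.888
  bounce: vy ← 0.9·23.888 = 21.499

1 5.497 44.376 67.230
2 5.417 35.944 133.478
3 4.875 29.115 193.101
final: 193.101 21.499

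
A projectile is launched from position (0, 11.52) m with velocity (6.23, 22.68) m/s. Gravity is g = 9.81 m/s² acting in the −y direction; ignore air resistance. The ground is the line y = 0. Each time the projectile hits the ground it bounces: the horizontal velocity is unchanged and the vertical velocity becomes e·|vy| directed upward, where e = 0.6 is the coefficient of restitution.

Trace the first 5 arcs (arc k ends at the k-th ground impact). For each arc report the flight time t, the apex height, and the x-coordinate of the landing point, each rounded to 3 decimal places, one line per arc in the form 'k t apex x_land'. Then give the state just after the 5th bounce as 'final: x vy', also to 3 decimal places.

Arc 1: start y=11.520, vy=22.680 → t=5.086, apex=37.737, x_land=31.684, impact vy=-27.210
  bounce: vy ← 0.6·27.210 = 16.326
Arc 2: start y=0.000, vy=16.326 → t=3.328, apex=13.585, x_land=52.420, impact vy=-16.326
  bounce: vy ← 0.6·16.326 = 9.796
Arc 3: start y=0.000, vy=9.796 → t=1.997, apex=4.891, x_land=64.862, impact vy=-9.796
  bounce: vy ← 0.6·9.796 = 5.877
Arc 4: start y=0.000, vy=5.877 → t=1.198, apex=1.761, x_land=72.327, impact vy=-5.877
  bounce: vy ← 0.6·5.877 = 3.526
Arc 5: start y=0.000, vy=3.526 → t=0.719, apex=0.634, x_land=76.806, impact vy=-3.526
  bounce: vy ← 0.6·3.526 = 2.116

1 5.086 37.737 31.684
2 3.328 13.585 52.420
3 1.997 4.891 64.862
4 1.198 1.761 72.327
5 0.719 0.634 76.806
final: 76.806 2.116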